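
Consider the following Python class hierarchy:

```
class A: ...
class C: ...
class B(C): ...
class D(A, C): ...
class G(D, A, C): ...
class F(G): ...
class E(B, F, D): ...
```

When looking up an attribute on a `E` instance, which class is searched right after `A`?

C

L[E] = E + merge(L[B], L[F], L[D], [B F D])
  take B:  [B C object] + [F G D A C object] + [D A C object] + [B F D]
  take F:  [C object] + [F G D A C object] + [D A C object] + [F D]
  take G:  [C object] + [G D A C object] + [D A C object] + [D]
  take D:  [C object] + [D A C object] + [D A C object] + [D]
  take A:  [C object] + [A C object] + [A C object]
  take C:  [C object] + [C object] + [C object]
  take object:  [object] + [object] + [object]
MRO: E B F G D A C object
A is at position 5; next is C.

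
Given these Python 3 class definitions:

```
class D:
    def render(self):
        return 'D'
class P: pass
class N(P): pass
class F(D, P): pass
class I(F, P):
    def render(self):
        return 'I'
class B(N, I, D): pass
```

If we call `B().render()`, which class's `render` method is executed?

I

L[B] = B + merge(L[N], L[I], L[D], [N I D])
  take N:  [N P object] + [I F D P object] + [D object] + [N I D]
  take I:  [P object] + [I F D P object] + [D object] + [I D]
  take F:  [P object] + [F D P object] + [D object] + [D]
  take D:  [P object] + [D P object] + [D object] + [D]
  take P:  [P object] + [P object] + [object]
  take object:  [object] + [object] + [object]
MRO: B N I F D P object
render is defined in: D, I. First along the MRO is I.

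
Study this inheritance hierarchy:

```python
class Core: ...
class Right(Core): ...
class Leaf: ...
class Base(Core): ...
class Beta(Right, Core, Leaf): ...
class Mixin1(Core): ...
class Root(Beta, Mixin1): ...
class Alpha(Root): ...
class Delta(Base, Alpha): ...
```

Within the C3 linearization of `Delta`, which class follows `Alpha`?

Root

L[Delta] = Delta + merge(L[Base], L[Alpha], [Base Alpha])
  take Base:  [Base Core object] + [Alpha Root Beta Right Mixin1 Core Leaf object] + [Base Alpha]
  take Alpha:  [Core object] + [Alpha Root Beta Right Mixin1 Core Leaf object] + [Alpha]
  take Root:  [Core object] + [Root Beta Right Mixin1 Core Leaf object]
  take Beta:  [Core object] + [Beta Right Mixin1 Core Leaf object]
  take Right:  [Core object] + [Right Mixin1 Core Leaf object]
  take Mixin1:  [Core object] + [Mixin1 Core Leaf object]
  take Core:  [Core object] + [Core Leaf object]
  take Leaf:  [object] + [Leaf object]
  take object:  [object] + [object]
MRO: Delta Base Alpha Root Beta Right Mixin1 Core Leaf object
Alpha is at position 2; next is Root.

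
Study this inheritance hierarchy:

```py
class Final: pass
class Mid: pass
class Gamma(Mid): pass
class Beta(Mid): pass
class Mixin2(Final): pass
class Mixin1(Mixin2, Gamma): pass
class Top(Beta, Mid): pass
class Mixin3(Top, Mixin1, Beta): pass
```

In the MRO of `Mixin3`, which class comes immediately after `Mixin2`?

Final

L[Mixin3] = Mixin3 + merge(L[Top], L[Mixin1], L[Beta], [Top Mixin1 Beta])
  take Top:  [Top Beta Mid object] + [Mixin1 Mixin2 Final Gamma Mid object] + [Beta Mid object] + [Top Mixin1 Beta]
  take Mixin1:  [Beta Mid object] + [Mixin1 Mixin2 Final Gamma Mid object] + [Beta Mid object] + [Mixin1 Beta]
  take Beta:  [Beta Mid object] + [Mixin2 Final Gamma Mid object] + [Beta Mid object] + [Beta]
  take Mixin2:  [Mid object] + [Mixin2 Final Gamma Mid object] + [Mid object]
  take Final:  [Mid object] + [Final Gamma Mid object] + [Mid object]
  take Gamma:  [Mid object] + [Gamma Mid object] + [Mid object]
  take Mid:  [Mid object] + [Mid object] + [Mid object]
  take object:  [object] + [object] + [object]
MRO: Mixin3 Top Mixin1 Beta Mixin2 Final Gamma Mid object
Mixin2 is at position 4; next is Final.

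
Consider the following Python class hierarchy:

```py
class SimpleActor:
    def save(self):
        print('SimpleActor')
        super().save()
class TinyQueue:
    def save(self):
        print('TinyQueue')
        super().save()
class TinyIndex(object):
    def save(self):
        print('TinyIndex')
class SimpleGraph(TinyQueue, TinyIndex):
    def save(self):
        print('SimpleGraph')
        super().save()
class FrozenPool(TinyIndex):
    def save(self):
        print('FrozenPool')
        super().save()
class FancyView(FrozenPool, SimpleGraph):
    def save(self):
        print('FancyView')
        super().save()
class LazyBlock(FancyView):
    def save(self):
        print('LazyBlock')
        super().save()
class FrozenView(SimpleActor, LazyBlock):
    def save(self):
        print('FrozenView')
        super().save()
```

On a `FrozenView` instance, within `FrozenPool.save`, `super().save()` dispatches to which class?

L[FrozenView] = FrozenView + merge(L[SimpleActor], L[LazyBlock], [SimpleActor LazyBlock])
  take SimpleActor:  [SimpleActor object] + [LazyBlock FancyView FrozenPool SimpleGraph TinyQueue TinyIndex object] + [SimpleActor LazyBlock]
  take LazyBlock:  [object] + [LazyBlock FancyView FrozenPool SimpleGraph TinyQueue TinyIndex object] + [LazyBlock]
  take FancyView:  [object] + [FancyView FrozenPool SimpleGraph TinyQueue TinyIndex object]
  take FrozenPool:  [object] + [FrozenPool SimpleGraph TinyQueue TinyIndex object]
  take SimpleGraph:  [object] + [SimpleGraph TinyQueue TinyIndex object]
  take TinyQueue:  [object] + [TinyQueue TinyIndex object]
  take TinyIndex:  [object] + [TinyIndex object]
  take object:  [object] + [object]
MRO: FrozenView SimpleActor LazyBlock FancyView FrozenPool SimpleGraph TinyQueue TinyIndex object
super() in FrozenPool.save on a FrozenView instance goes to the class after FrozenPool in FrozenView's MRO: SimpleGraph.

SimpleGraph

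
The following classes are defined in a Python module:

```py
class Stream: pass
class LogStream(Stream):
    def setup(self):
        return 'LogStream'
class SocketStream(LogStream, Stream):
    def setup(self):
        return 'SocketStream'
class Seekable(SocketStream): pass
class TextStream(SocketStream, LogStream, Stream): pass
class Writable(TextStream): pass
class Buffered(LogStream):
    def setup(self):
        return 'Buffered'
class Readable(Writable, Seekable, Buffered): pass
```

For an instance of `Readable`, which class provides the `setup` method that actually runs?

L[Readable] = Readable + merge(L[Writable], L[Seekable], L[Buffered], [Writable Seekable Buffered])
  take Writable:  [Writable TextStream SocketStream LogStream Stream object] + [Seekable SocketStream LogStream Stream object] + [Buffered LogStream Stream object] + [Writable Seekable Buffered]
  take TextStream:  [TextStream SocketStream LogStream Stream object] + [Seekable SocketStream LogStream Stream object] + [Buffered LogStream Stream object] + [Seekable Buffered]
  take Seekable:  [SocketStream LogStream Stream object] + [Seekable SocketStream LogStream Stream object] + [Buffered LogStream Stream object] + [Seekable Buffered]
  take SocketStream:  [SocketStream LogStream Stream object] + [SocketStream LogStream Stream object] + [Buffered LogStream Stream object] + [Buffered]
  take Buffered:  [LogStream Stream object] + [LogStream Stream object] + [Buffered LogStream Stream object] + [Buffered]
  take LogStream:  [LogStream Stream object] + [LogStream Stream object] + [LogStream Stream object]
  take Stream:  [Stream object] + [Stream object] + [Stream object]
  take object:  [object] + [object] + [object]
MRO: Readable Writable TextStream Seekable SocketStream Buffered LogStream Stream object
setup is defined in: Buffered, LogStream, SocketStream. First along the MRO is SocketStream.

SocketStream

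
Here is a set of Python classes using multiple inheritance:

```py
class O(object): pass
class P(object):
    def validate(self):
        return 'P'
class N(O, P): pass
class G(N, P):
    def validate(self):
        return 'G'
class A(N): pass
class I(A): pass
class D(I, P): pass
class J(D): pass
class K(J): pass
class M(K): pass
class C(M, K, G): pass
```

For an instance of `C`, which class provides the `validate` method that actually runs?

L[C] = C + merge(L[M], L[K], L[G], [M K G])
  take M:  [M K J D I A N O P object] + [K J D I A N O P object] + [G N O P object] + [M K G]
  take K:  [K J D I A N O P object] + [K J D I A N O P object] + [G N O P object] + [K G]
  take J:  [J D I A N O P object] + [J D I A N O P object] + [G N O P object] + [G]
  take D:  [D I A N O P object] + [D I A N O P object] + [G N O P object] + [G]
  take I:  [I A N O P object] + [I A N O P object] + [G N O P object] + [G]
  take A:  [A N O P object] + [A N O P object] + [G N O P object] + [G]
  take G:  [N O P object] + [N O P object] + [G N O P object] + [G]
  take N:  [N O P object] + [N O P object] + [N O P object]
  take O:  [O P object] + [O P object] + [O P object]
  take P:  [P object] + [P object] + [P object]
  take object:  [object] + [object] + [object]
MRO: C M K J D I A G N O P object
validate is defined in: G, P. First along the MRO is G.

G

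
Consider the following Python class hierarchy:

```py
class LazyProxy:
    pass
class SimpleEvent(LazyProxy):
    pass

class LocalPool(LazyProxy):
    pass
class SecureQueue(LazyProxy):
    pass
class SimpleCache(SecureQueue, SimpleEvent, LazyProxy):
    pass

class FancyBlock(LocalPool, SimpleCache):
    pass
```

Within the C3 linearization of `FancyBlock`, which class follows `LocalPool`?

SimpleCache

L[FancyBlock] = FancyBlock + merge(L[LocalPool], L[SimpleCache], [LocalPool SimpleCache])
  take LocalPool:  [LocalPool LazyProxy object] + [SimpleCache SecureQueue SimpleEvent LazyProxy object] + [LocalPool SimpleCache]
  take SimpleCache:  [LazyProxy object] + [SimpleCache SecureQueue SimpleEvent LazyProxy object] + [SimpleCache]
  take SecureQueue:  [LazyProxy object] + [SecureQueue SimpleEvent LazyProxy object]
  take SimpleEvent:  [LazyProxy object] + [SimpleEvent LazyProxy object]
  take LazyProxy:  [LazyProxy object] + [LazyProxy object]
  take object:  [object] + [object]
MRO: FancyBlock LocalPool SimpleCache SecureQueue SimpleEvent LazyProxy object
LocalPool is at position 1; next is SimpleCache.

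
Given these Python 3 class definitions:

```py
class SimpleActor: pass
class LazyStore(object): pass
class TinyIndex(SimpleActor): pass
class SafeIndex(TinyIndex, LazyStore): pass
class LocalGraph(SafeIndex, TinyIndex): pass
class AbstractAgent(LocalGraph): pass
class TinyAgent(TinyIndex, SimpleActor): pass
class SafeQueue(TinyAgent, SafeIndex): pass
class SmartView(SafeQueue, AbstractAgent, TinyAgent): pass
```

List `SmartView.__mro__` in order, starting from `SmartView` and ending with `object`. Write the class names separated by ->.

L[SmartView] = SmartView + merge(L[SafeQueue], L[AbstractAgent], L[TinyAgent], [SafeQueue AbstractAgent TinyAgent])
  take SafeQueue:  [SafeQueue TinyAgent SafeIndex TinyIndex SimpleActor LazyStore object] + [AbstractAgent LocalGraph SafeIndex TinyIndex SimpleActor LazyStore object] + [TinyAgent TinyIndex SimpleActor object] + [SafeQueue AbstractAgent TinyAgent]
  take AbstractAgent:  [TinyAgent SafeIndex TinyIndex SimpleActor LazyStore object] + [AbstractAgent LocalGraph SafeIndex TinyIndex SimpleActor LazyStore object] + [TinyAgent TinyIndex SimpleActor object] + [AbstractAgent TinyAgent]
  take TinyAgent:  [TinyAgent SafeIndex TinyIndex SimpleActor LazyStore object] + [LocalGraph SafeIndex TinyIndex SimpleActor LazyStore object] + [TinyAgent TinyIndex SimpleActor object] + [TinyAgent]
  take LocalGraph:  [SafeIndex TinyIndex SimpleActor LazyStore object] + [LocalGraph SafeIndex TinyIndex SimpleActor LazyStore object] + [TinyIndex SimpleActor object]
  take SafeIndex:  [SafeIndex TinyIndex SimpleActor LazyStore object] + [SafeIndex TinyIndex SimpleActor LazyStore object] + [TinyIndex SimpleActor object]
  take TinyIndex:  [TinyIndex SimpleActor LazyStore object] + [TinyIndex SimpleActor LazyStore object] + [TinyIndex SimpleActor object]
  take SimpleActor:  [SimpleActor LazyStore object] + [SimpleActor LazyStore object] + [SimpleActor object]
  take LazyStore:  [LazyStore object] + [LazyStore object] + [object]
  take object:  [object] + [object] + [object]

SmartView -> SafeQueue -> AbstractAgent -> TinyAgent -> LocalGraph -> SafeIndex -> TinyIndex -> SimpleActor -> LazyStore -> object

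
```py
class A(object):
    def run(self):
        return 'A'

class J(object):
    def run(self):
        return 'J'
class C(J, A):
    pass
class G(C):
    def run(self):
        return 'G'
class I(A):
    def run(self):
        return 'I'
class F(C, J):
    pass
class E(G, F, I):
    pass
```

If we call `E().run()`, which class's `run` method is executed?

G

L[E] = E + merge(L[G], L[F], L[I], [G F I])
  take G:  [G C J A object] + [F C J A object] + [I A object] + [G F I]
  take F:  [C J A object] + [F C J A object] + [I A object] + [F I]
  take C:  [C J A object] + [C J A object] + [I A object] + [I]
  take J:  [J A object] + [J A object] + [I A object] + [I]
  take I:  [A object] + [A object] + [I A object] + [I]
  take A:  [A object] + [A object] + [A object]
  take object:  [object] + [object] + [object]
MRO: E G F C J I A object
run is defined in: A, G, I, J. First along the MRO is G.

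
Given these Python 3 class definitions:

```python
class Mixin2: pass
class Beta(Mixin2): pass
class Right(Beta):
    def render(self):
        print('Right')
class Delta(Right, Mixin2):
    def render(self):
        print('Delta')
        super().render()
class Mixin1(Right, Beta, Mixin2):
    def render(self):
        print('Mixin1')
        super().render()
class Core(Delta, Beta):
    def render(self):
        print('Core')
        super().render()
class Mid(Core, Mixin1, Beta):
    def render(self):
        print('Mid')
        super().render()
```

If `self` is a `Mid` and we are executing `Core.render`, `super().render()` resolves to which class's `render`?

L[Mid] = Mid + merge(L[Core], L[Mixin1], L[Beta], [Core Mixin1 Beta])
  take Core:  [Core Delta Right Beta Mixin2 object] + [Mixin1 Right Beta Mixin2 object] + [Beta Mixin2 object] + [Core Mixin1 Beta]
  take Delta:  [Delta Right Beta Mixin2 object] + [Mixin1 Right Beta Mixin2 object] + [Beta Mixin2 object] + [Mixin1 Beta]
  take Mixin1:  [Right Beta Mixin2 object] + [Mixin1 Right Beta Mixin2 object] + [Beta Mixin2 object] + [Mixin1 Beta]
  take Right:  [Right Beta Mixin2 object] + [Right Beta Mixin2 object] + [Beta Mixin2 object] + [Beta]
  take Beta:  [Beta Mixin2 object] + [Beta Mixin2 object] + [Beta Mixin2 object] + [Beta]
  take Mixin2:  [Mixin2 object] + [Mixin2 object] + [Mixin2 object]
  take object:  [object] + [object] + [object]
MRO: Mid Core Delta Mixin1 Right Beta Mixin2 object
super() in Core.render on a Mid instance goes to the class after Core in Mid's MRO: Delta.

Delta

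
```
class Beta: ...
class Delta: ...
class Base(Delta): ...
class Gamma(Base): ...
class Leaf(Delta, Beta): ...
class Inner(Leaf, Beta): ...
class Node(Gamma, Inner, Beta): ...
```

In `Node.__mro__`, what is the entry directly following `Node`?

L[Node] = Node + merge(L[Gamma], L[Inner], L[Beta], [Gamma Inner Beta])
  take Gamma:  [Gamma Base Delta object] + [Inner Leaf Delta Beta object] + [Beta object] + [Gamma Inner Beta]
  take Base:  [Base Delta object] + [Inner Leaf Delta Beta object] + [Beta object] + [Inner Beta]
  take Inner:  [Delta object] + [Inner Leaf Delta Beta object] + [Beta object] + [Inner Beta]
  take Leaf:  [Delta object] + [Leaf Delta Beta object] + [Beta object] + [Beta]
  take Delta:  [Delta object] + [Delta Beta object] + [Beta object] + [Beta]
  take Beta:  [object] + [Beta object] + [Beta object] + [Beta]
  take object:  [object] + [object] + [object]
MRO: Node Gamma Base Inner Leaf Delta Beta object
Node is at position 0; next is Gamma.

Gamma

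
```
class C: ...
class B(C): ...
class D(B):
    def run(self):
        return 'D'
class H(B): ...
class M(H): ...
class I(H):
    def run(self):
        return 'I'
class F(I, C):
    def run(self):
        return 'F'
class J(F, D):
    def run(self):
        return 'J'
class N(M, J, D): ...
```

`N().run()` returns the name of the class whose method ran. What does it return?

J

L[N] = N + merge(L[M], L[J], L[D], [M J D])
  take M:  [M H B C object] + [J F I H D B C object] + [D B C object] + [M J D]
  take J:  [H B C object] + [J F I H D B C object] + [D B C object] + [J D]
  take F:  [H B C object] + [F I H D B C object] + [D B C object] + [D]
  take I:  [H B C object] + [I H D B C object] + [D B C object] + [D]
  take H:  [H B C object] + [H D B C object] + [D B C object] + [D]
  take D:  [B C object] + [D B C object] + [D B C object] + [D]
  take B:  [B C object] + [B C object] + [B C object]
  take C:  [C object] + [C object] + [C object]
  take object:  [object] + [object] + [object]
MRO: N M J F I H D B C object
run is defined in: D, F, I, J. First along the MRO is J.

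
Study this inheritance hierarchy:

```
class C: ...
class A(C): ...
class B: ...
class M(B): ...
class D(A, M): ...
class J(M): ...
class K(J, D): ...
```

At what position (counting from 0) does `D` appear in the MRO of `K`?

2

L[K] = K + merge(L[J], L[D], [J D])
  take J:  [J M B object] + [D A C M B object] + [J D]
  take D:  [M B object] + [D A C M B object] + [D]
  take A:  [M B object] + [A C M B object]
  take C:  [M B object] + [C M B object]
  take M:  [M B object] + [M B object]
  take B:  [B object] + [B object]
  take object:  [object] + [object]
MRO: K J D A C M B object
D sits at index 2.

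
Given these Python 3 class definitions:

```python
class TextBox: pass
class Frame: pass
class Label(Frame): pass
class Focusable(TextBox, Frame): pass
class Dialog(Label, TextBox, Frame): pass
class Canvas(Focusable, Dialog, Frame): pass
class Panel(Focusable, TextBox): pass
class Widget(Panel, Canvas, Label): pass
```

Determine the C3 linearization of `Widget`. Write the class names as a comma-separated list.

L[Widget] = Widget + merge(L[Panel], L[Canvas], L[Label], [Panel Canvas Label])
  take Panel:  [Panel Focusable TextBox Frame object] + [Canvas Focusable Dialog Label TextBox Frame object] + [Label Frame object] + [Panel Canvas Label]
  take Canvas:  [Focusable TextBox Frame object] + [Canvas Focusable Dialog Label TextBox Frame object] + [Label Frame object] + [Canvas Label]
  take Focusable:  [Focusable TextBox Frame object] + [Focusable Dialog Label TextBox Frame object] + [Label Frame object] + [Label]
  take Dialog:  [TextBox Frame object] + [Dialog Label TextBox Frame object] + [Label Frame object] + [Label]
  take Label:  [TextBox Frame object] + [Label TextBox Frame object] + [Label Frame object] + [Label]
  take TextBox:  [TextBox Frame object] + [TextBox Frame object] + [Frame object]
  take Frame:  [Frame object] + [Frame object] + [Frame object]
  take object:  [object] + [object] + [object]

Widget, Panel, Canvas, Focusable, Dialog, Label, TextBox, Frame, object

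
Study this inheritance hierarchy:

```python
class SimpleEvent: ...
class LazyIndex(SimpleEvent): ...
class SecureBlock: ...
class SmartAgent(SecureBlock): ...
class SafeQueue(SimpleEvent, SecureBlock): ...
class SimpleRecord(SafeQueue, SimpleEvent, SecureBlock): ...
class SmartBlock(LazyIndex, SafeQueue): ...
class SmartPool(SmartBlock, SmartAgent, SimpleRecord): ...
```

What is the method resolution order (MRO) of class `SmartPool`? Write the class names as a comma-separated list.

L[SmartPool] = SmartPool + merge(L[SmartBlock], L[SmartAgent], L[SimpleRecord], [SmartBlock SmartAgent SimpleRecord])
  take SmartBlock:  [SmartBlock LazyIndex SafeQueue SimpleEvent SecureBlock object] + [SmartAgent SecureBlock object] + [SimpleRecord SafeQueue SimpleEvent SecureBlock object] + [SmartBlock SmartAgent SimpleRecord]
  take LazyIndex:  [LazyIndex SafeQueue SimpleEvent SecureBlock object] + [SmartAgent SecureBlock object] + [SimpleRecord SafeQueue SimpleEvent SecureBlock object] + [SmartAgent SimpleRecord]
  take SmartAgent:  [SafeQueue SimpleEvent SecureBlock object] + [SmartAgent SecureBlock object] + [SimpleRecord SafeQueue SimpleEvent SecureBlock object] + [SmartAgent SimpleRecord]
  take SimpleRecord:  [SafeQueue SimpleEvent SecureBlock object] + [SecureBlock object] + [SimpleRecord SafeQueue SimpleEvent SecureBlock object] + [SimpleRecord]
  take SafeQueue:  [SafeQueue SimpleEvent SecureBlock object] + [SecureBlock object] + [SafeQueue SimpleEvent SecureBlock object]
  take SimpleEvent:  [SimpleEvent SecureBlock object] + [SecureBlock object] + [SimpleEvent SecureBlock object]
  take SecureBlock:  [SecureBlock object] + [SecureBlock object] + [SecureBlock object]
  take object:  [object] + [object] + [object]

SmartPool, SmartBlock, LazyIndex, SmartAgent, SimpleRecord, SafeQueue, SimpleEvent, SecureBlock, object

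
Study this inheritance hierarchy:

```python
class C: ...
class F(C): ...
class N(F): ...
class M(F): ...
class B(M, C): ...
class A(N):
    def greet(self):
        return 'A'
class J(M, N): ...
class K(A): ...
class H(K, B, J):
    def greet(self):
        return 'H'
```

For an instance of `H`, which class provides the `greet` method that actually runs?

L[H] = H + merge(L[K], L[B], L[J], [K B J])
  take K:  [K A N F C object] + [B M F C object] + [J M N F C object] + [K B J]
  take A:  [A N F C object] + [B M F C object] + [J M N F C object] + [B J]
  take B:  [N F C object] + [B M F C object] + [J M N F C object] + [B J]
  take J:  [N F C object] + [M F C object] + [J M N F C object] + [J]
  take M:  [N F C object] + [M F C object] + [M N F C object]
  take N:  [N F C object] + [F C object] + [N F C object]
  take F:  [F C object] + [F C object] + [F C object]
  take C:  [C object] + [C object] + [C object]
  take object:  [object] + [object] + [object]
MRO: H K A B J M N F C object
greet is defined in: A, H. First along the MRO is H.

H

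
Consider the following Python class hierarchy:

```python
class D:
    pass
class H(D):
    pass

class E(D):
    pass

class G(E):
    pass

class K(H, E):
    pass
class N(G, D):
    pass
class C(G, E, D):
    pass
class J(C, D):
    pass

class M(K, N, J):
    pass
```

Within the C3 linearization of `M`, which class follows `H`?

L[M] = M + merge(L[K], L[N], L[J], [K N J])
  take K:  [K H E D object] + [N G E D object] + [J C G E D object] + [K N J]
  take H:  [H E D object] + [N G E D object] + [J C G E D object] + [N J]
  take N:  [E D object] + [N G E D object] + [J C G E D object] + [N J]
  take J:  [E D object] + [G E D object] + [J C G E D object] + [J]
  take C:  [E D object] + [G E D object] + [C G E D object]
  take G:  [E D object] + [G E D object] + [G E D object]
  take E:  [E D object] + [E D object] + [E D object]
  take D:  [D object] + [D object] + [D object]
  take object:  [object] + [object] + [object]
MRO: M K H N J C G E D object
H is at position 2; next is N.

N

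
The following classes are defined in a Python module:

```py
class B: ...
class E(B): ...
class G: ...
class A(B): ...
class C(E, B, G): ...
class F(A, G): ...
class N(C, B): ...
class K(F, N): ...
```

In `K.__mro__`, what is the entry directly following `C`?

E

L[K] = K + merge(L[F], L[N], [F N])
  take F:  [F A B G object] + [N C E B G object] + [F N]
  take A:  [A B G object] + [N C E B G object] + [N]
  take N:  [B G object] + [N C E B G object] + [N]
  take C:  [B G object] + [C E B G object]
  take E:  [B G object] + [E B G object]
  take B:  [B G object] + [B G object]
  take G:  [G object] + [G object]
  take object:  [object] + [object]
MRO: K F A N C E B G object
C is at position 4; next is E.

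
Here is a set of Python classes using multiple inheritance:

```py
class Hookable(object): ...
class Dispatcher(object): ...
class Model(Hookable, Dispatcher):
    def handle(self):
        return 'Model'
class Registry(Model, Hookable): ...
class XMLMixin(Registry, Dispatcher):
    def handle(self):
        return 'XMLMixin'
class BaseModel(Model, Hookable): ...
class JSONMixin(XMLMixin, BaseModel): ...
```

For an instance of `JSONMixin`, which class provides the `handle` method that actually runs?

L[JSONMixin] = JSONMixin + merge(L[XMLMixin], L[BaseModel], [XMLMixin BaseModel])
  take XMLMixin:  [XMLMixin Registry Model Hookable Dispatcher object] + [BaseModel Model Hookable Dispatcher object] + [XMLMixin BaseModel]
  take Registry:  [Registry Model Hookable Dispatcher object] + [BaseModel Model Hookable Dispatcher object] + [BaseModel]
  take BaseModel:  [Model Hookable Dispatcher object] + [BaseModel Model Hookable Dispatcher object] + [BaseModel]
  take Model:  [Model Hookable Dispatcher object] + [Model Hookable Dispatcher object]
  take Hookable:  [Hookable Dispatcher object] + [Hookable Dispatcher object]
  take Dispatcher:  [Dispatcher object] + [Dispatcher object]
  take object:  [object] + [object]
MRO: JSONMixin XMLMixin Registry BaseModel Model Hookable Dispatcher object
handle is defined in: Model, XMLMixin. First along the MRO is XMLMixin.

XMLMixin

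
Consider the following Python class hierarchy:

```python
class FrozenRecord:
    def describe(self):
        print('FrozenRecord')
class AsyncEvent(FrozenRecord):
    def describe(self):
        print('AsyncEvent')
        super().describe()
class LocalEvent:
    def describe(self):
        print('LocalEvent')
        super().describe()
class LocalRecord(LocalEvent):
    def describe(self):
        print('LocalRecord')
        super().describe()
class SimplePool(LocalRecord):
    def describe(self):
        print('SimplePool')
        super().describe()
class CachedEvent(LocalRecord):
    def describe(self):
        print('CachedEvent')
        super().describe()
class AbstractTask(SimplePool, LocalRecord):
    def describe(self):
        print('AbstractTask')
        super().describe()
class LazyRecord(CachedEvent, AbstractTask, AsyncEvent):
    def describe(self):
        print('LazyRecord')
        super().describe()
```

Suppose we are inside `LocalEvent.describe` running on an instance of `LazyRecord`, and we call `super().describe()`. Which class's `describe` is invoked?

AsyncEvent

L[LazyRecord] = LazyRecord + merge(L[CachedEvent], L[AbstractTask], L[AsyncEvent], [CachedEvent AbstractTask AsyncEvent])
  take CachedEvent:  [CachedEvent LocalRecord LocalEvent object] + [AbstractTask SimplePool LocalRecord LocalEvent object] + [AsyncEvent FrozenRecord object] + [CachedEvent AbstractTask AsyncEvent]
  take AbstractTask:  [LocalRecord LocalEvent object] + [AbstractTask SimplePool LocalRecord LocalEvent object] + [AsyncEvent FrozenRecord object] + [AbstractTask AsyncEvent]
  take SimplePool:  [LocalRecord LocalEvent object] + [SimplePool LocalRecord LocalEvent object] + [AsyncEvent FrozenRecord object] + [AsyncEvent]
  take LocalRecord:  [LocalRecord LocalEvent object] + [LocalRecord LocalEvent object] + [AsyncEvent FrozenRecord object] + [AsyncEvent]
  take LocalEvent:  [LocalEvent object] + [LocalEvent object] + [AsyncEvent FrozenRecord object] + [AsyncEvent]
  take AsyncEvent:  [object] + [object] + [AsyncEvent FrozenRecord object] + [AsyncEvent]
  take FrozenRecord:  [object] + [object] + [FrozenRecord object]
  take object:  [object] + [object] + [object]
MRO: LazyRecord CachedEvent AbstractTask SimplePool LocalRecord LocalEvent AsyncEvent FrozenRecord object
super() in LocalEvent.describe on a LazyRecord instance goes to the class after LocalEvent in LazyRecord's MRO: AsyncEvent.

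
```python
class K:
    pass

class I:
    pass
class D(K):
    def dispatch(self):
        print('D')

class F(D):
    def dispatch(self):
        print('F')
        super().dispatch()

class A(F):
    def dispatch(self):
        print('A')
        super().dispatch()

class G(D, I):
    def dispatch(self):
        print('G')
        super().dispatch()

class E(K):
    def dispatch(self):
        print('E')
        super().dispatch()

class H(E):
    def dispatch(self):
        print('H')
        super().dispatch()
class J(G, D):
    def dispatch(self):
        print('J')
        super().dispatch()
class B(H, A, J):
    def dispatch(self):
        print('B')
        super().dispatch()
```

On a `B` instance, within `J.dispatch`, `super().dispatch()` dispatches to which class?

L[B] = B + merge(L[H], L[A], L[J], [H A J])
  take H:  [H E K object] + [A F D K object] + [J G D K I object] + [H A J]
  take E:  [E K object] + [A F D K object] + [J G D K I object] + [A J]
  take A:  [K object] + [A F D K object] + [J G D K I object] + [A J]
  take F:  [K object] + [F D K object] + [J G D K I object] + [J]
  take J:  [K object] + [D K object] + [J G D K I object] + [J]
  take G:  [K object] + [D K object] + [G D K I object]
  take D:  [K object] + [D K object] + [D K I object]
  take K:  [K object] + [K object] + [K I object]
  take I:  [object] + [object] + [I object]
  take object:  [object] + [object] + [object]
MRO: B H E A F J G D K I object
super() in J.dispatch on a B instance goes to the class after J in B's MRO: G.

G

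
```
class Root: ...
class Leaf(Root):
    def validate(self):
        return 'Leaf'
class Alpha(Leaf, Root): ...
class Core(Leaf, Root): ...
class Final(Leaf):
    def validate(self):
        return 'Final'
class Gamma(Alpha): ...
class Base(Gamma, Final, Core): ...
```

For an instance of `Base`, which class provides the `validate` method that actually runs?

Final

L[Base] = Base + merge(L[Gamma], L[Final], L[Core], [Gamma Final Core])
  take Gamma:  [Gamma Alpha Leaf Root object] + [Final Leaf Root object] + [Core Leaf Root object] + [Gamma Final Core]
  take Alpha:  [Alpha Leaf Root object] + [Final Leaf Root object] + [Core Leaf Root object] + [Final Core]
  take Final:  [Leaf Root object] + [Final Leaf Root object] + [Core Leaf Root object] + [Final Core]
  take Core:  [Leaf Root object] + [Leaf Root object] + [Core Leaf Root object] + [Core]
  take Leaf:  [Leaf Root object] + [Leaf Root object] + [Leaf Root object]
  take Root:  [Root object] + [Root object] + [Root object]
  take object:  [object] + [object] + [object]
MRO: Base Gamma Alpha Final Core Leaf Root object
validate is defined in: Final, Leaf. First along the MRO is Final.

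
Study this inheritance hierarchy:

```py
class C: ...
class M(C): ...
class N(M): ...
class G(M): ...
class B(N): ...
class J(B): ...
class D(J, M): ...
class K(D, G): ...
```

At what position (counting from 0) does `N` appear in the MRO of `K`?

L[K] = K + merge(L[D], L[G], [D G])
  take D:  [D J B N M C object] + [G M C object] + [D G]
  take J:  [J B N M C object] + [G M C object] + [G]
  take B:  [B N M C object] + [G M C object] + [G]
  take N:  [N M C object] + [G M C object] + [G]
  take G:  [M C object] + [G M C object] + [G]
  take M:  [M C object] + [M C object]
  take C:  [C object] + [C object]
  take object:  [object] + [object]
MRO: K D J B N G M C object
N sits at index 4.

4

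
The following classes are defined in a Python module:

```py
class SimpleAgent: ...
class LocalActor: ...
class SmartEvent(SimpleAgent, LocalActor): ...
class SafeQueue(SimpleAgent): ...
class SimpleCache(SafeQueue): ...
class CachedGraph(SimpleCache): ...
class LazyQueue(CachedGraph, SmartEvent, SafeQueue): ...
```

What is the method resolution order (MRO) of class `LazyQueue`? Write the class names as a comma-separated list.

LazyQueue, CachedGraph, SimpleCache, SmartEvent, SafeQueue, SimpleAgent, LocalActor, object

L[LazyQueue] = LazyQueue + merge(L[CachedGraph], L[SmartEvent], L[SafeQueue], [CachedGraph SmartEvent SafeQueue])
  take CachedGraph:  [CachedGraph SimpleCache SafeQueue SimpleAgent object] + [SmartEvent SimpleAgent LocalActor object] + [SafeQueue SimpleAgent object] + [CachedGraph SmartEvent SafeQueue]
  take SimpleCache:  [SimpleCache SafeQueue SimpleAgent object] + [SmartEvent SimpleAgent LocalActor object] + [SafeQueue SimpleAgent object] + [SmartEvent SafeQueue]
  take SmartEvent:  [SafeQueue SimpleAgent object] + [SmartEvent SimpleAgent LocalActor object] + [SafeQueue SimpleAgent object] + [SmartEvent SafeQueue]
  take SafeQueue:  [SafeQueue SimpleAgent object] + [SimpleAgent LocalActor object] + [SafeQueue SimpleAgent object] + [SafeQueue]
  take SimpleAgent:  [SimpleAgent object] + [SimpleAgent LocalActor object] + [SimpleAgent object]
  take LocalActor:  [object] + [LocalActor object] + [object]
  take object:  [object] + [object] + [object]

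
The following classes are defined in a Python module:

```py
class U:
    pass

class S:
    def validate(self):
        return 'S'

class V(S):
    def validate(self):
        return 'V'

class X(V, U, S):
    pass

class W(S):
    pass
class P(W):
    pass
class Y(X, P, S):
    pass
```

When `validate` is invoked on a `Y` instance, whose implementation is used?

L[Y] = Y + merge(L[X], L[P], L[S], [X P S])
  take X:  [X V U S object] + [P W S object] + [S object] + [X P S]
  take V:  [V U S object] + [P W S object] + [S object] + [P S]
  take U:  [U S object] + [P W S object] + [S object] + [P S]
  take P:  [S object] + [P W S object] + [S object] + [P S]
  take W:  [S object] + [W S object] + [S object] + [S]
  take S:  [S object] + [S object] + [S object] + [S]
  take object:  [object] + [object] + [object]
MRO: Y X V U P W S object
validate is defined in: S, V. First along the MRO is V.

V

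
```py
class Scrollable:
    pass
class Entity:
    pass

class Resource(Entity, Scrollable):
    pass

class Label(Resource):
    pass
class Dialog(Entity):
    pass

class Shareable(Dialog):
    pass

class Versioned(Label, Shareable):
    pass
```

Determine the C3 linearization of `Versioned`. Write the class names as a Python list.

[Versioned, Label, Resource, Shareable, Dialog, Entity, Scrollable, object]

L[Versioned] = Versioned + merge(L[Label], L[Shareable], [Label Shareable])
  take Label:  [Label Resource Entity Scrollable object] + [Shareable Dialog Entity object] + [Label Shareable]
  take Resource:  [Resource Entity Scrollable object] + [Shareable Dialog Entity object] + [Shareable]
  take Shareable:  [Entity Scrollable object] + [Shareable Dialog Entity object] + [Shareable]
  take Dialog:  [Entity Scrollable object] + [Dialog Entity object]
  take Entity:  [Entity Scrollable object] + [Entity object]
  take Scrollable:  [Scrollable object] + [object]
  take object:  [object] + [object]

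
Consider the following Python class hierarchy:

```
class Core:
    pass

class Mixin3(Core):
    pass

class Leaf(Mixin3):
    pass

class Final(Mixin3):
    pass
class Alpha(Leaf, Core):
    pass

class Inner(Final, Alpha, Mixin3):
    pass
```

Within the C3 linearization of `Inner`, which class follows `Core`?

L[Inner] = Inner + merge(L[Final], L[Alpha], L[Mixin3], [Final Alpha Mixin3])
  take Final:  [Final Mixin3 Core object] + [Alpha Leaf Mixin3 Core object] + [Mixin3 Core object] + [Final Alpha Mixin3]
  take Alpha:  [Mixin3 Core object] + [Alpha Leaf Mixin3 Core object] + [Mixin3 Core object] + [Alpha Mixin3]
  take Leaf:  [Mixin3 Core object] + [Leaf Mixin3 Core object] + [Mixin3 Core object] + [Mixin3]
  take Mixin3:  [Mixin3 Core object] + [Mixin3 Core object] + [Mixin3 Core object] + [Mixin3]
  take Core:  [Core object] + [Core object] + [Core object]
  take object:  [object] + [object] + [object]
MRO: Inner Final Alpha Leaf Mixin3 Core object
Core is at position 5; next is object.

object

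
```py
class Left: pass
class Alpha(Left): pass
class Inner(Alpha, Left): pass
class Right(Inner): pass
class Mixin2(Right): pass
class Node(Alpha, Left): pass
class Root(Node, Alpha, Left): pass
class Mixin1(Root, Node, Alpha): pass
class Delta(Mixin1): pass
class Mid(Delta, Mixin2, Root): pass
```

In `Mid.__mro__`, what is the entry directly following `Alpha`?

L[Mid] = Mid + merge(L[Delta], L[Mixin2], L[Root], [Delta Mixin2 Root])
  take Delta:  [Delta Mixin1 Root Node Alpha Left object] + [Mixin2 Right Inner Alpha Left object] + [Root Node Alpha Left object] + [Delta Mixin2 Root]
  take Mixin1:  [Mixin1 Root Node Alpha Left object] + [Mixin2 Right Inner Alpha Left object] + [Root Node Alpha Left object] + [Mixin2 Root]
  take Mixin2:  [Root Node Alpha Left object] + [Mixin2 Right Inner Alpha Left object] + [Root Node Alpha Left object] + [Mixin2 Root]
  take Root:  [Root Node Alpha Left object] + [Right Inner Alpha Left object] + [Root Node Alpha Left object] + [Root]
  take Node:  [Node Alpha Left object] + [Right Inner Alpha Left object] + [Node Alpha Left object]
  take Right:  [Alpha Left object] + [Right Inner Alpha Left object] + [Alpha Left object]
  take Inner:  [Alpha Left object] + [Inner Alpha Left object] + [Alpha Left object]
  take Alpha:  [Alpha Left object] + [Alpha Left object] + [Alpha Left object]
  take Left:  [Left object] + [Left object] + [Left object]
  take object:  [object] + [object] + [object]
MRO: Mid Delta Mixin1 Mixin2 Root Node Right Inner Alpha Left object
Alpha is at position 8; next is Left.

Left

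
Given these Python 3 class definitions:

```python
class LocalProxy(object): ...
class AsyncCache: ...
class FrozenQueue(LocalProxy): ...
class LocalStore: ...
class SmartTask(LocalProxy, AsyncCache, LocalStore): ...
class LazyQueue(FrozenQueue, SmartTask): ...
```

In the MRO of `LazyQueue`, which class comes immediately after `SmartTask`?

L[LazyQueue] = LazyQueue + merge(L[FrozenQueue], L[SmartTask], [FrozenQueue SmartTask])
  take FrozenQueue:  [FrozenQueue LocalProxy object] + [SmartTask LocalProxy AsyncCache LocalStore object] + [FrozenQueue SmartTask]
  take SmartTask:  [LocalProxy object] + [SmartTask LocalProxy AsyncCache LocalStore object] + [SmartTask]
  take LocalProxy:  [LocalProxy object] + [LocalProxy AsyncCache LocalStore object]
  take AsyncCache:  [object] + [AsyncCache LocalStore object]
  take LocalStore:  [object] + [LocalStore object]
  take object:  [object] + [object]
MRO: LazyQueue FrozenQueue SmartTask LocalProxy AsyncCache LocalStore object
SmartTask is at position 2; next is LocalProxy.

LocalProxy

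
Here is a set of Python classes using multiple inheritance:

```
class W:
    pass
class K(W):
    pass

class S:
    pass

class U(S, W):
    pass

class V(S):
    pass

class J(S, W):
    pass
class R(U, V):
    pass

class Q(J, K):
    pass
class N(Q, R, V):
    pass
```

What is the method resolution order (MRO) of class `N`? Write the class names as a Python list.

L[N] = N + merge(L[Q], L[R], L[V], [Q R V])
  take Q:  [Q J S K W object] + [R U V S W object] + [V S object] + [Q R V]
  take J:  [J S K W object] + [R U V S W object] + [V S object] + [R V]
  take R:  [S K W object] + [R U V S W object] + [V S object] + [R V]
  take U:  [S K W object] + [U V S W object] + [V S object] + [V]
  take V:  [S K W object] + [V S W object] + [V S object] + [V]
  take S:  [S K W object] + [S W object] + [S object]
  take K:  [K W object] + [W object] + [object]
  take W:  [W object] + [W object] + [object]
  take object:  [object] + [object] + [object]

[N, Q, J, R, U, V, S, K, W, object]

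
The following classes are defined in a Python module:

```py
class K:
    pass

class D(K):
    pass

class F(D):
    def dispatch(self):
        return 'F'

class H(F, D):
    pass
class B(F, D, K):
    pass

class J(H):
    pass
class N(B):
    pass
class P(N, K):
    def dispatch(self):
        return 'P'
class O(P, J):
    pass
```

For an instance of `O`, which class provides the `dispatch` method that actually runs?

P

L[O] = O + merge(L[P], L[J], [P J])
  take P:  [P N B F D K object] + [J H F D K object] + [P J]
  take N:  [N B F D K object] + [J H F D K object] + [J]
  take B:  [B F D K object] + [J H F D K object] + [J]
  take J:  [F D K object] + [J H F D K object] + [J]
  take H:  [F D K object] + [H F D K object]
  take F:  [F D K object] + [F D K object]
  take D:  [D K object] + [D K object]
  take K:  [K object] + [K object]
  take object:  [object] + [object]
MRO: O P N B J H F D K object
dispatch is defined in: F, P. First along the MRO is P.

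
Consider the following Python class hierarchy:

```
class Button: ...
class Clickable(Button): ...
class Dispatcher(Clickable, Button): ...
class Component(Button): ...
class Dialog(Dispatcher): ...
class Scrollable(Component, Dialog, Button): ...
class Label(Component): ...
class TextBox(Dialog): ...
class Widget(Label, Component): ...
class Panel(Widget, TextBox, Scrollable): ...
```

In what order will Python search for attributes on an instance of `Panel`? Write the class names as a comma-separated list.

L[Panel] = Panel + merge(L[Widget], L[TextBox], L[Scrollable], [Widget TextBox Scrollable])
  take Widget:  [Widget Label Component Button object] + [TextBox Dialog Dispatcher Clickable Button object] + [Scrollable Component Dialog Dispatcher Clickable Button object] + [Widget TextBox Scrollable]
  take Label:  [Label Component Button object] + [TextBox Dialog Dispatcher Clickable Button object] + [Scrollable Component Dialog Dispatcher Clickable Button object] + [TextBox Scrollable]
  take TextBox:  [Component Button object] + [TextBox Dialog Dispatcher Clickable Button object] + [Scrollable Component Dialog Dispatcher Clickable Button object] + [TextBox Scrollable]
  take Scrollable:  [Component Button object] + [Dialog Dispatcher Clickable Button object] + [Scrollable Component Dialog Dispatcher Clickable Button object] + [Scrollable]
  take Component:  [Component Button object] + [Dialog Dispatcher Clickable Button object] + [Component Dialog Dispatcher Clickable Button object]
  take Dialog:  [Button object] + [Dialog Dispatcher Clickable Button object] + [Dialog Dispatcher Clickable Button object]
  take Dispatcher:  [Button object] + [Dispatcher Clickable Button object] + [Dispatcher Clickable Button object]
  take Clickable:  [Button object] + [Clickable Button object] + [Clickable Button object]
  take Button:  [Button object] + [Button object] + [Button object]
  take object:  [object] + [object] + [object]

Panel, Widget, Label, TextBox, Scrollable, Component, Dialog, Dispatcher, Clickable, Button, object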